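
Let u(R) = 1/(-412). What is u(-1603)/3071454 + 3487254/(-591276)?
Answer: -367742281873789/62351978212104 ≈ -5.8978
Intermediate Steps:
u(R) = -1/412
u(-1603)/3071454 + 3487254/(-591276) = -1/412/3071454 + 3487254/(-591276) = -1/412*1/3071454 + 3487254*(-1/591276) = -1/1265439048 - 581209/98546 = -367742281873789/62351978212104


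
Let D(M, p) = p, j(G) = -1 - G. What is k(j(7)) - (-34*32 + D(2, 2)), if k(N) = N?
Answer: 1078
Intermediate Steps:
k(j(7)) - (-34*32 + D(2, 2)) = (-1 - 1*7) - (-34*32 + 2) = (-1 - 7) - (-1088 + 2) = -8 - 1*(-1086) = -8 + 1086 = 1078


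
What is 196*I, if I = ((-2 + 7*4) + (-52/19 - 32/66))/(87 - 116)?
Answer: -2799272/18183 ≈ -153.95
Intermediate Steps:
I = -14282/18183 (I = ((-2 + 28) + (-52*1/19 - 32*1/66))/(-29) = (26 + (-52/19 - 16/33))*(-1/29) = (26 - 2020/627)*(-1/29) = (14282/627)*(-1/29) = -14282/18183 ≈ -0.78546)
196*I = 196*(-14282/18183) = -2799272/18183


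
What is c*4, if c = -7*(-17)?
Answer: 476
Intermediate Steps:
c = 119
c*4 = 119*4 = 476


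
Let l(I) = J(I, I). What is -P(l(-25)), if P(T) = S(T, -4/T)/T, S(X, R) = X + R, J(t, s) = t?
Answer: -621/625 ≈ -0.99360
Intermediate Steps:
l(I) = I
S(X, R) = R + X
P(T) = (T - 4/T)/T (P(T) = (-4/T + T)/T = (T - 4/T)/T)
-P(l(-25)) = -(1 - 4/(-25)²) = -(1 - 4*1/625) = -(1 - 4/625) = -1*621/625 = -621/625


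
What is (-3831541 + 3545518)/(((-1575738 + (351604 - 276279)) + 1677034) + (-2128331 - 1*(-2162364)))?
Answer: -95341/70218 ≈ -1.3578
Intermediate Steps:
(-3831541 + 3545518)/(((-1575738 + (351604 - 276279)) + 1677034) + (-2128331 - 1*(-2162364))) = -286023/(((-1575738 + 75325) + 1677034) + (-2128331 + 2162364)) = -286023/((-1500413 + 1677034) + 34033) = -286023/(176621 + 34033) = -286023/210654 = -286023*1/210654 = -95341/70218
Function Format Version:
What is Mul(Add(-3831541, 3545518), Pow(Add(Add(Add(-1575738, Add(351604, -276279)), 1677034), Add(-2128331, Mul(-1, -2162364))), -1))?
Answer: Rational(-95341, 70218) ≈ -1.3578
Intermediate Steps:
Mul(Add(-3831541, 3545518), Pow(Add(Add(Add(-1575738, Add(351604, -276279)), 1677034), Add(-2128331, Mul(-1, -2162364))), -1)) = Mul(-286023, Pow(Add(Add(Add(-1575738, 75325), 1677034), Add(-2128331, 2162364)), -1)) = Mul(-286023, Pow(Add(Add(-1500413, 1677034), 34033), -1)) = Mul(-286023, Pow(Add(176621, 34033), -1)) = Mul(-286023, Pow(210654, -1)) = Mul(-286023, Rational(1, 210654)) = Rational(-95341, 70218)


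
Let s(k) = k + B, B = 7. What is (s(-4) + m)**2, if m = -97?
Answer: 8836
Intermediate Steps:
s(k) = 7 + k (s(k) = k + 7 = 7 + k)
(s(-4) + m)**2 = ((7 - 4) - 97)**2 = (3 - 97)**2 = (-94)**2 = 8836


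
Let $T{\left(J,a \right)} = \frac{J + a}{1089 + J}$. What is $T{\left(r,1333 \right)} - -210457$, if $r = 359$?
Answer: $\frac{76185857}{362} \approx 2.1046 \cdot 10^{5}$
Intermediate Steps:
$T{\left(J,a \right)} = \frac{J + a}{1089 + J}$
$T{\left(r,1333 \right)} - -210457 = \frac{359 + 1333}{1089 + 359} - -210457 = \frac{1}{1448} \cdot 1692 + 210457 = \frac{423}{362} + 210457 = \frac{76185857}{362}$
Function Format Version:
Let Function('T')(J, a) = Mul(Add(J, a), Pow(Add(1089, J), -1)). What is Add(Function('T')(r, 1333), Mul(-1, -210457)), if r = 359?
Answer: Rational(76185857, 362) ≈ 2.1046e+5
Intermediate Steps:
Function('T')(J, a) = Mul(Pow(Add(1089, J), -1), Add(J, a))
Add(Function('T')(r, 1333), Mul(-1, -210457)) = Add(Mul(Pow(Add(1089, 359), -1), Add(359, 1333)), Mul(-1, -210457)) = Add(Mul(Pow(1448, -1), 1692), 210457) = Add(Mul(Rational(1, 1448), 1692), 210457) = Add(Rational(423, 362), 210457) = Rational(76185857, 362)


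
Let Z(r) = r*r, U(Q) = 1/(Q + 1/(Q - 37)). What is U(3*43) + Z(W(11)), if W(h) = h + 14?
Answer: 7418217/11869 ≈ 625.01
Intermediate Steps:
W(h) = 14 + h
U(Q) = 1/(Q + 1/(-37 + Q))
Z(r) = r²
U(3*43) + Z(W(11)) = (-37 + 3*43)/(1 + (3*43)² - 111*43) + (14 + 11)² = (-37 + 129)/(1 + 129² - 37*129) + 25² = 92/(1 + 16641 - 4773) + 625 = 92/11869 + 625 = 7418217/11869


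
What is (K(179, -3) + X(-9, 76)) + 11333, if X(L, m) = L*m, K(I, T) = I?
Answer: 10828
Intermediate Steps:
(K(179, -3) + X(-9, 76)) + 11333 = (179 - 9*76) + 11333 = (179 - 684) + 11333 = -505 + 11333 = 10828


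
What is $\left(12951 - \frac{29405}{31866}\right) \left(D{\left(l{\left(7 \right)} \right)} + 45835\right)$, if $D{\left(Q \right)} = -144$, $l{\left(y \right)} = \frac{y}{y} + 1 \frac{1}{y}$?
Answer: $\frac{18855175253251}{31866} \approx 5.917 \cdot 10^{8}$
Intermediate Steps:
$l{\left(y \right)} = 1 + \frac{1}{y}$
$\left(12951 - \frac{29405}{31866}\right) \left(D{\left(l{\left(7 \right)} \right)} + 45835\right) = \left(12951 - \frac{29405}{31866}\right) \left(-144 + 45835\right) = \left(12951 - \frac{29405}{31866}\right) 45691 = \frac{412667161}{31866} \cdot 45691 = \frac{18855175253251}{31866}$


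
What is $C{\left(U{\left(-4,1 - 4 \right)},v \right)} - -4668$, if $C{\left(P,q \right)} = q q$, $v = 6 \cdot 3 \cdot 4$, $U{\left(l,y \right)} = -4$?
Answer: $9852$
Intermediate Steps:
$v = 72$ ($v = 18 \cdot 4 = 72$)
$C{\left(P,q \right)} = q^{2}$
$C{\left(U{\left(-4,1 - 4 \right)},v \right)} - -4668 = 72^{2} - -4668 = 5184 + 4668 = 9852$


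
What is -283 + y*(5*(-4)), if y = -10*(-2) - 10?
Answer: -483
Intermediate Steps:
y = 10 (y = 20 - 10 = 10)
-283 + y*(5*(-4)) = -283 + 10*(5*(-4)) = -283 + 10*(-20) = -283 - 200 = -483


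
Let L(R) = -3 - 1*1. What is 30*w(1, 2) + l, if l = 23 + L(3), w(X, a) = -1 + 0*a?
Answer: -11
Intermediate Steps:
L(R) = -4 (L(R) = -3 - 1 = -4)
w(X, a) = -1 (w(X, a) = -1 + 0 = -1)
l = 19 (l = 23 - 4 = 19)
30*w(1, 2) + l = 30*(-1) + 19 = -30 + 19 = -11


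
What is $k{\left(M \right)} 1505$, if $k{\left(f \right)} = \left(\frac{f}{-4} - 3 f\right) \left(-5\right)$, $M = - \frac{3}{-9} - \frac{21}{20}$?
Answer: $- \frac{841295}{48} \approx -17527.0$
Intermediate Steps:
$M = - \frac{43}{60}$ ($M = \left(-3\right) \left(- \frac{1}{9}\right) - \frac{21}{20} = \frac{1}{3} - \frac{21}{20} = - \frac{43}{60} \approx -0.71667$)
$k{\left(f \right)} = \frac{65 f}{4}$ ($k{\left(f \right)} = \left(f \left(- \frac{1}{4}\right) - 3 f\right) \left(-5\right) = \left(- \frac{f}{4} - 3 f\right) \left(-5\right) = - \frac{13 f}{4} \left(-5\right) = \frac{65 f}{4}$)
$k{\left(M \right)} 1505 = \frac{65}{4} \left(- \frac{43}{60}\right) 1505 = \left(- \frac{559}{48}\right) 1505 = - \frac{841295}{48}$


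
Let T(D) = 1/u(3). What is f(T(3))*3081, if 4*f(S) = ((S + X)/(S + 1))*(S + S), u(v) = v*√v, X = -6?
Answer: 1659/4 - 12877*√3/12 ≈ -1443.9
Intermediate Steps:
u(v) = v^(3/2)
T(D) = √3/9 (T(D) = 1/(3^(3/2)) = 1/(3*√3) = √3/9)
f(S) = S*(-6 + S)/(2*(1 + S)) (f(S) = (((S - 6)/(S + 1))*(S + S))/4 = (((-6 + S)/(1 + S))*(2*S))/4 = (2*S*(-6 + S)/(1 + S))/4 = S*(-6 + S)/(2*(1 + S)))
f(T(3))*3081 = ((√3/9)*(-6 + √3/9)/(2*(1 + √3/9)))*3081 = (√3*(-6 + √3/9)/(18*(1 + √3/9)))*3081 = 1027*√3*(-6 + √3/9)/(6*(1 + √3/9))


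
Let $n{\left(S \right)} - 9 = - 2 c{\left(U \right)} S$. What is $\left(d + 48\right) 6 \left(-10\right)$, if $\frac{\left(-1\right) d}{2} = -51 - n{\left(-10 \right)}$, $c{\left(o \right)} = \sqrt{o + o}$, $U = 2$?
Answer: $-14880$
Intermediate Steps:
$c{\left(o \right)} = \sqrt{2} \sqrt{o}$ ($c{\left(o \right)} = \sqrt{2 o} = \sqrt{2} \sqrt{o}$)
$n{\left(S \right)} = 9 - 4 S$ ($n{\left(S \right)} = 9 + - 2 \sqrt{2} \sqrt{2} S = 9 + \left(-2\right) 2 S = 9 - 4 S$)
$d = 200$ ($d = - 2 \left(-51 - \left(9 - -40\right)\right) = - 2 \left(-51 - \left(9 + 40\right)\right) = - 2 \left(-51 - 49\right) = \left(-2\right) \left(-100\right) = 200$)
$\left(d + 48\right) 6 \left(-10\right) = \left(200 + 48\right) 6 \left(-10\right) = 248 \left(-60\right) = -14880$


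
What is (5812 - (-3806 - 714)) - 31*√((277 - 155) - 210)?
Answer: 10332 - 62*I*√22 ≈ 10332.0 - 290.81*I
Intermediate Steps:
(5812 - (-3806 - 714)) - 31*√((277 - 155) - 210) = (5812 - 1*(-4520)) - 31*√(122 - 210) = (5812 + 4520) - 31*√(-88) = 10332 - 31*2*I*√22 = 10332 - 62*I*√22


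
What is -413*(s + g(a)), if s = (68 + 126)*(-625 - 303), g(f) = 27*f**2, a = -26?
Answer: 66815140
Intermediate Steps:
s = -180032 (s = 194*(-928) = -180032)
-413*(s + g(a)) = -413*(-180032 + 27*(-26)**2) = -413*(-180032 + 27*676) = -413*(-180032 + 18252) = -413*(-161780) = 66815140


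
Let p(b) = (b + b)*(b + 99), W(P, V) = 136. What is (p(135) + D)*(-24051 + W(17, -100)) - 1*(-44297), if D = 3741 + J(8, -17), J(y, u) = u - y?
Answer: -1599773543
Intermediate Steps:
D = 3716 (D = 3741 + (-17 - 1*8) = 3741 + (-17 - 8) = 3741 - 25 = 3716)
p(b) = 2*b*(99 + b) (p(b) = (2*b)*(99 + b) = 2*b*(99 + b))
(p(135) + D)*(-24051 + W(17, -100)) - 1*(-44297) = (2*135*(99 + 135) + 3716)*(-24051 + 136) - 1*(-44297) = (2*135*234 + 3716)*(-23915) + 44297 = (63180 + 3716)*(-23915) + 44297 = 66896*(-23915) + 44297 = -1599817840 + 44297 = -1599773543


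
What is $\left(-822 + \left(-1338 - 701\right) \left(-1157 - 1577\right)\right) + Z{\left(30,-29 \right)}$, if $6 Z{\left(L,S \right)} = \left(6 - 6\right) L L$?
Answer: $5573804$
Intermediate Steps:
$Z{\left(L,S \right)} = 0$ ($Z{\left(L,S \right)} = \frac{\left(6 - 6\right) L L}{6} = \frac{0 L L}{6} = \frac{0 L}{6} = \frac{1}{6} \cdot 0 = 0$)
$\left(-822 + \left(-1338 - 701\right) \left(-1157 - 1577\right)\right) + Z{\left(30,-29 \right)} = \left(-822 + \left(-1338 - 701\right) \left(-1157 - 1577\right)\right) + 0 = \left(-822 - -5574626\right) + 0 = \left(-822 + 5574626\right) + 0 = 5573804 + 0 = 5573804$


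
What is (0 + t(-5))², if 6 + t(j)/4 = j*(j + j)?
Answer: 30976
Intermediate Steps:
t(j) = -24 + 8*j² (t(j) = -24 + 4*(j*(j + j)) = -24 + 4*(j*(2*j)) = -24 + 4*(2*j²) = -24 + 8*j²)
(0 + t(-5))² = (0 + (-24 + 8*(-5)²))² = (0 + (-24 + 8*25))² = (0 + (-24 + 200))² = (0 + 176)² = 176² = 30976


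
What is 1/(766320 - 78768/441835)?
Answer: 441835/338586918432 ≈ 1.3049e-6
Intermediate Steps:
1/(766320 - 78768/441835) = 1/(338586918432/441835) = 441835/338586918432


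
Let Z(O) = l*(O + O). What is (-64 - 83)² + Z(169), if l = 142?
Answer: 69605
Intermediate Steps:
Z(O) = 284*O (Z(O) = 142*(O + O) = 142*(2*O) = 284*O)
(-64 - 83)² + Z(169) = (-64 - 83)² + 284*169 = (-147)² + 47996 = 21609 + 47996 = 69605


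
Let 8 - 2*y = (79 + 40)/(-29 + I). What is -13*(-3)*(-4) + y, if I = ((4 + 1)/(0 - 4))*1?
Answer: -18154/121 ≈ -150.03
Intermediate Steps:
I = -5/4 (I = (5/(-4))*1 = (5*(-1/4))*1 = -5/4*1 = -5/4 ≈ -1.2500)
y = 722/121 (y = 4 - (79 + 40)/(2*(-29 - 5/4)) = 4 - 119/(2*(-121/4)) = 4 - 119*(-4)/(2*121) = 4 - 1/2*(-476/121) = 4 + 238/121 = 722/121 ≈ 5.9669)
-13*(-3)*(-4) + y = -13*(-3)*(-4) + 722/121 = 39*(-4) + 722/121 = -156 + 722/121 = -18154/121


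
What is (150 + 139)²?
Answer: 83521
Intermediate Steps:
(150 + 139)² = 289² = 83521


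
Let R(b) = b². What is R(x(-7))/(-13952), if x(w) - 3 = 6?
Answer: -81/13952 ≈ -0.0058056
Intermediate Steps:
x(w) = 9 (x(w) = 3 + 6 = 9)
R(x(-7))/(-13952) = 9²/(-13952) = 81*(-1/13952) = -81/13952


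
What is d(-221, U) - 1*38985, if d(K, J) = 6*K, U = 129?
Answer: -40311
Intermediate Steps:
d(-221, U) - 1*38985 = 6*(-221) - 1*38985 = -1326 - 38985 = -40311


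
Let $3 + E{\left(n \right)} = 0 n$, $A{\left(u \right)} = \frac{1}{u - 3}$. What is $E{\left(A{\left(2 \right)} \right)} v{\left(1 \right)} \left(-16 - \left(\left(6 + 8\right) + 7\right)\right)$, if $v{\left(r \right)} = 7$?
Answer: $777$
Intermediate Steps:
$A{\left(u \right)} = \frac{1}{-3 + u}$
$E{\left(n \right)} = -3$ ($E{\left(n \right)} = -3 + 0 n = -3 + 0 = -3$)
$E{\left(A{\left(2 \right)} \right)} v{\left(1 \right)} \left(-16 - \left(\left(6 + 8\right) + 7\right)\right) = \left(-3\right) 7 \left(-16 - \left(\left(6 + 8\right) + 7\right)\right) = - 21 \left(-16 - \left(14 + 7\right)\right) = - 21 \left(-16 - 21\right) = \left(-21\right) \left(-37\right) = 777$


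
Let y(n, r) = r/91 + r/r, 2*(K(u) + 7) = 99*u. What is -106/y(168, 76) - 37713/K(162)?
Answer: -83581823/1338004 ≈ -62.468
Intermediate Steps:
K(u) = -7 + 99*u/2 (K(u) = -7 + (99*u)/2 = -7 + 99*u/2)
y(n, r) = 1 + r/91 (y(n, r) = r*(1/91) + 1 = r/91 + 1 = 1 + r/91)
-106/y(168, 76) - 37713/K(162) = -106/(1 + (1/91)*76) - 37713/(-7 + (99/2)*162) = -106/(1 + 76/91) - 37713/(-7 + 8019) = -106/167/91 - 37713/8012 = -106*91/167 - 37713*1/8012 = -9646/167 - 37713/8012 = -83581823/1338004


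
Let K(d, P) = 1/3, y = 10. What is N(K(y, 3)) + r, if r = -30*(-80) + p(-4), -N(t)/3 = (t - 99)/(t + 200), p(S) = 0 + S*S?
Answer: 1452904/601 ≈ 2417.5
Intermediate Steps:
p(S) = S² (p(S) = 0 + S² = S²)
K(d, P) = ⅓
N(t) = -3*(-99 + t)/(200 + t) (N(t) = -3*(t - 99)/(t + 200) = -3*(-99 + t)/(200 + t))
r = 2416 (r = -30*(-80) + (-4)² = 2400 + 16 = 2416)
N(K(y, 3)) + r = 3*(99 - 1*⅓)/(200 + ⅓) + 2416 = 3*(99 - ⅓)/(601/3) + 2416 = 3*(3/601)*(296/3) + 2416 = 888/601 + 2416 = 1452904/601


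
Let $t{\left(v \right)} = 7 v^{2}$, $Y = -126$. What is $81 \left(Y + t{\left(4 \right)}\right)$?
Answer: $-1134$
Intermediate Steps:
$81 \left(Y + t{\left(4 \right)}\right) = 81 \left(-126 + 7 \cdot 4^{2}\right) = 81 \left(-126 + 7 \cdot 16\right) = 81 \left(-126 + 112\right) = 81 \left(-14\right) = -1134$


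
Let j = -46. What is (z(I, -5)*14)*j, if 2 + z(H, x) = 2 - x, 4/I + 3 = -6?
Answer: -3220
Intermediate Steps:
I = -4/9 (I = 4/(-3 - 6) = 4/(-9) = 4*(-⅑) = -4/9 ≈ -0.44444)
z(H, x) = -x (z(H, x) = -2 + (2 - x) = -x)
(z(I, -5)*14)*j = (-1*(-5)*14)*(-46) = (5*14)*(-46) = 70*(-46) = -3220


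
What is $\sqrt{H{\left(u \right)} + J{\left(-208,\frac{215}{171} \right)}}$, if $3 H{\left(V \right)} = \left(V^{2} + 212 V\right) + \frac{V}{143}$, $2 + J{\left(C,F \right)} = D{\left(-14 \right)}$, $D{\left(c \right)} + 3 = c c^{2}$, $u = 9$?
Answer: $\frac{i \sqrt{42656185}}{143} \approx 45.673 i$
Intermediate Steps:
$D{\left(c \right)} = -3 + c^{3}$ ($D{\left(c \right)} = -3 + c c^{2} = -3 + c^{3}$)
$J{\left(C,F \right)} = -2749$ ($J{\left(C,F \right)} = -2 + \left(-3 + \left(-14\right)^{3}\right) = -2 - 2747 = -2749$)
$H{\left(V \right)} = \frac{V^{2}}{3} + \frac{30317 V}{429}$ ($H{\left(V \right)} = \frac{\left(V^{2} + 212 V\right) + \frac{V}{143}}{3} = \frac{V^{2} + \frac{30317 V}{143}}{3} = \frac{V^{2}}{3} + \frac{30317 V}{429}$)
$\sqrt{H{\left(u \right)} + J{\left(-208,\frac{215}{171} \right)}} = \sqrt{\frac{1}{429} \cdot 9 \left(30317 + 143 \cdot 9\right) - 2749} = \sqrt{\frac{1}{429} \cdot 9 \left(30317 + 1287\right) - 2749} = \sqrt{\frac{1}{429} \cdot 9 \cdot 31604 - 2749} = \sqrt{\frac{94812}{143} - 2749} = \sqrt{- \frac{298295}{143}} = \frac{i \sqrt{42656185}}{143}$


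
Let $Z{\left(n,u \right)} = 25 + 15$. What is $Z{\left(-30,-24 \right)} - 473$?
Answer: $-433$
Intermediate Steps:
$Z{\left(n,u \right)} = 40$
$Z{\left(-30,-24 \right)} - 473 = 40 - 473 = -433$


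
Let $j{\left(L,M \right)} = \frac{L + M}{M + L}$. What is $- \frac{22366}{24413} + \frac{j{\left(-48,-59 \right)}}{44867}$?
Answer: $- \frac{1003470909}{1095338071} \approx -0.91613$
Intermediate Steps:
$j{\left(L,M \right)} = 1$ ($j{\left(L,M \right)} = \frac{L + M}{L + M} = 1$)
$- \frac{22366}{24413} + \frac{j{\left(-48,-59 \right)}}{44867} = - \frac{22366}{24413} + 1 \cdot \frac{1}{44867} = \left(-22366\right) \frac{1}{24413} + 1 \cdot \frac{1}{44867} = - \frac{22366}{24413} + \frac{1}{44867} = - \frac{1003470909}{1095338071}$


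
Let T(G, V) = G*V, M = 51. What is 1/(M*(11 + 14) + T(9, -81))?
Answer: 1/546 ≈ 0.0018315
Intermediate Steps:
1/(M*(11 + 14) + T(9, -81)) = 1/(51*(11 + 14) + 9*(-81)) = 1/(51*25 - 729) = 1/(1275 - 729) = 1/546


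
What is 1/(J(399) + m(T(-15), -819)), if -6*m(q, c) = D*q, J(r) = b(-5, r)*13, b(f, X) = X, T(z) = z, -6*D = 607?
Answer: 12/59209 ≈ 0.00020267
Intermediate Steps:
D = -607/6 (D = -⅙*607 = -607/6 ≈ -101.17)
J(r) = 13*r (J(r) = r*13 = 13*r)
m(q, c) = 607*q/36 (m(q, c) = -(-607)*q/36 = 607*q/36)
1/(J(399) + m(T(-15), -819)) = 1/(13*399 + (607/36)*(-15)) = 1/(5187 - 3035/12) = 1/(59209/12) = 12/59209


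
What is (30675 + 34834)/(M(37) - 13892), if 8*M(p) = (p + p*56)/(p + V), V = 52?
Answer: -46642408/9888995 ≈ -4.7166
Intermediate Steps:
M(p) = 57*p/(8*(52 + p)) (M(p) = ((p + p*56)/(p + 52))/8 = ((p + 56*p)/(52 + p))/8 = ((57*p)/(52 + p))/8 = (57*p/(52 + p))/8 = 57*p/(8*(52 + p)))
(30675 + 34834)/(M(37) - 13892) = (30675 + 34834)/((57/8)*37/(52 + 37) - 13892) = 65509/((57/8)*37/89 - 13892) = 65509/((57/8)*37*(1/89) - 13892) = 65509/(2109/712 - 13892) = 65509/(-9888995/712) = 65509*(-712/9888995) = -46642408/9888995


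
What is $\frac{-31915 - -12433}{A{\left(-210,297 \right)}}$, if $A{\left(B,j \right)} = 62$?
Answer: $- \frac{9741}{31} \approx -314.23$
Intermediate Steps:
$\frac{-31915 - -12433}{A{\left(-210,297 \right)}} = \frac{-31915 - -12433}{62} = \left(-31915 + 12433\right) \frac{1}{62} = \left(-19482\right) \frac{1}{62} = - \frac{9741}{31}$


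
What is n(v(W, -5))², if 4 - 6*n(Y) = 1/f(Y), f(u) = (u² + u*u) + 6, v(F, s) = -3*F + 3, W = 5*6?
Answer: 3669330625/8256266496 ≈ 0.44443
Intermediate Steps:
W = 30
v(F, s) = 3 - 3*F
f(u) = 6 + 2*u² (f(u) = (u² + u²) + 6 = 2*u² + 6 = 6 + 2*u²)
n(Y) = ⅔ - 1/(6*(6 + 2*Y²))
n(v(W, -5))² = ((23 + 8*(3 - 3*30)²)/(12*(3 + (3 - 3*30)²)))² = ((23 + 8*(3 - 90)²)/(12*(3 + (3 - 90)²)))² = ((23 + 8*(-87)²)/(12*(3 + (-87)²)))² = ((23 + 8*7569)/(12*(3 + 7569)))² = ((1/12)*(23 + 60552)/7572)² = ((1/12)*(1/7572)*60575)² = (60575/90864)² = 3669330625/8256266496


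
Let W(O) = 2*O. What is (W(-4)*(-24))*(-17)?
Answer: -3264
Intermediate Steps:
(W(-4)*(-24))*(-17) = ((2*(-4))*(-24))*(-17) = -8*(-24)*(-17) = 192*(-17) = -3264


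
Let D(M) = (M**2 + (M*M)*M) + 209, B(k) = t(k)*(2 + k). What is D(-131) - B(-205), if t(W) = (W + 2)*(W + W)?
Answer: 14664969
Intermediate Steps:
t(W) = 2*W*(2 + W) (t(W) = (2 + W)*(2*W) = 2*W*(2 + W))
B(k) = 2*k*(2 + k)**2 (B(k) = (2*k*(2 + k))*(2 + k) = 2*k*(2 + k)**2)
D(M) = 209 + M**2 + M**3 (D(M) = (M**2 + M**2*M) + 209 = (M**2 + M**3) + 209 = 209 + M**2 + M**3)
D(-131) - B(-205) = (209 + (-131)**2 + (-131)**3) - 2*(-205)*(2 - 205)**2 = (209 + 17161 - 2248091) - 2*(-205)*(-203)**2 = -2230721 - 2*(-205)*41209 = -2230721 - 1*(-16895690) = -2230721 + 16895690 = 14664969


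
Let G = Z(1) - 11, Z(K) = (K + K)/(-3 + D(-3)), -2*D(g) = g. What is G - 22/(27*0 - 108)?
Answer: -655/54 ≈ -12.130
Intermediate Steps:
D(g) = -g/2
Z(K) = -4*K/3 (Z(K) = (K + K)/(-3 - ½*(-3)) = (2*K)/(-3 + 3/2) = (2*K)/(-3/2) = (2*K)*(-⅔) = -4*K/3)
G = -37/3 (G = -4/3*1 - 11 = -4/3 - 11 = -37/3 ≈ -12.333)
G - 22/(27*0 - 108) = -37/3 - 22/(27*0 - 108) = -37/3 - 22/(0 - 108) = -37/3 - 22/(-108) = -37/3 - 1/108*(-22) = -37/3 + 11/54 = -655/54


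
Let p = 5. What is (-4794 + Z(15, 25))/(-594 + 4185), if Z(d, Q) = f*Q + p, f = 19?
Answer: -1438/1197 ≈ -1.2013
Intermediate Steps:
Z(d, Q) = 5 + 19*Q (Z(d, Q) = 19*Q + 5 = 5 + 19*Q)
(-4794 + Z(15, 25))/(-594 + 4185) = (-4794 + (5 + 19*25))/(-594 + 4185) = (-4794 + (5 + 475))/3591 = (-4794 + 480)*(1/3591) = -4314*1/3591 = -1438/1197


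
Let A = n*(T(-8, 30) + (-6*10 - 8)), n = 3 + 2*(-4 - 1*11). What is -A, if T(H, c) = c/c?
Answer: -1809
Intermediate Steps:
T(H, c) = 1
n = -27 (n = 3 + 2*(-4 - 11) = 3 + 2*(-15) = 3 - 30 = -27)
A = 1809 (A = -27*(1 + (-6*10 - 8)) = -27*(1 + (-60 - 8)) = -27*(1 - 68) = -27*(-67) = 1809)
-A = -1*1809 = -1809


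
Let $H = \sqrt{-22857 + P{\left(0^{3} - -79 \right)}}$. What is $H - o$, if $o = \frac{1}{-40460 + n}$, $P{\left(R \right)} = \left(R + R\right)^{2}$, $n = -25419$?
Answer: $\frac{1}{65879} + 7 \sqrt{43} \approx 45.902$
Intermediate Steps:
$P{\left(R \right)} = 4 R^{2}$ ($P{\left(R \right)} = \left(2 R\right)^{2} = 4 R^{2}$)
$o = - \frac{1}{65879}$ ($o = \frac{1}{-40460 - 25419} = \frac{1}{-65879} = - \frac{1}{65879} \approx -1.5179 \cdot 10^{-5}$)
$H = 7 \sqrt{43}$ ($H = \sqrt{-22857 + 4 \left(0^{3} - -79\right)^{2}} = \sqrt{-22857 + 4 \left(0 + 79\right)^{2}} = \sqrt{-22857 + 4 \cdot 79^{2}} = \sqrt{-22857 + 4 \cdot 6241} = \sqrt{-22857 + 24964} = \sqrt{2107} = 7 \sqrt{43} \approx 45.902$)
$H - o = 7 \sqrt{43} - - \frac{1}{65879} = 7 \sqrt{43} + \frac{1}{65879} = \frac{1}{65879} + 7 \sqrt{43}$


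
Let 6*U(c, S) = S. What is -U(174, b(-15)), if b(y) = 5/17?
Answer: -5/102 ≈ -0.049020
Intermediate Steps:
b(y) = 5/17 (b(y) = 5*(1/17) = 5/17)
U(c, S) = S/6
-U(174, b(-15)) = -5/(6*17) = -1*5/102 = -5/102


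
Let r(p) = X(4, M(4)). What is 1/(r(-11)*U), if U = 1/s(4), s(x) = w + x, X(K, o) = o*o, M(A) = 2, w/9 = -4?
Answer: -8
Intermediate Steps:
w = -36 (w = 9*(-4) = -36)
X(K, o) = o**2
s(x) = -36 + x
r(p) = 4 (r(p) = 2**2 = 4)
U = -1/32 (U = 1/(-36 + 4) = 1/(-32) = -1/32 ≈ -0.031250)
1/(r(-11)*U) = 1/(4*(-1/32)) = 1/(-1/8) = -8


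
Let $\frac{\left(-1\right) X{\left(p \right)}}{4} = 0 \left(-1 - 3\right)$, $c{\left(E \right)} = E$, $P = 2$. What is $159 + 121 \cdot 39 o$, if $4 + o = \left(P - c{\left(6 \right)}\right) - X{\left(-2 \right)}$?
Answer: $-37593$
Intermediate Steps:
$X{\left(p \right)} = 0$ ($X{\left(p \right)} = - 4 \cdot 0 \left(-1 - 3\right) = - 4 \cdot 0 \left(-4\right) = \left(-4\right) 0 = 0$)
$o = -8$ ($o = -4 + \left(\left(2 - 6\right) - 0\right) = -4 + \left(\left(2 - 6\right) + 0\right) = -4 + \left(-4 + 0\right) = -4 - 4 = -8$)
$159 + 121 \cdot 39 o = 159 + 121 \cdot 39 \left(-8\right) = 159 + 121 \left(-312\right) = 159 - 37752 = -37593$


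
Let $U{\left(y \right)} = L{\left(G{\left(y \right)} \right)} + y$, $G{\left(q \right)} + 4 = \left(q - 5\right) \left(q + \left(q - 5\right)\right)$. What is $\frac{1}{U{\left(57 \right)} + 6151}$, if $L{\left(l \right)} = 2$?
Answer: $\frac{1}{6210} \approx 0.00016103$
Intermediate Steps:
$G{\left(q \right)} = -4 + \left(-5 + q\right) \left(-5 + 2 q\right)$ ($G{\left(q \right)} = -4 + \left(q - 5\right) \left(q + \left(q - 5\right)\right) = -4 + \left(-5 + q\right) \left(q + \left(-5 + q\right)\right) = -4 + \left(-5 + q\right) \left(-5 + 2 q\right)$)
$U{\left(y \right)} = 2 + y$
$\frac{1}{U{\left(57 \right)} + 6151} = \frac{1}{\left(2 + 57\right) + 6151} = \frac{1}{59 + 6151} = \frac{1}{6210}$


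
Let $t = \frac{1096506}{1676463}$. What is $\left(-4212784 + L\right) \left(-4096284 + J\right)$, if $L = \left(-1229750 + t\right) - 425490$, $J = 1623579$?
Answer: $\frac{8108431612772656410}{558821} \approx 1.451 \cdot 10^{13}$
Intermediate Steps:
$t = \frac{365502}{558821}$ ($t = 1096506 \cdot \frac{1}{1676463} = \frac{365502}{558821} \approx 0.65406$)
$L = - \frac{924982506538}{558821}$ ($L = \left(-1229750 + \frac{365502}{558821}\right) - 425490 = - \frac{687209759248}{558821} - 425490 = - \frac{924982506538}{558821} \approx -1.6552 \cdot 10^{6}$)
$\left(-4212784 + L\right) \left(-4096284 + J\right) = \left(-4212784 - \frac{924982506538}{558821}\right) \left(-4096284 + 1623579\right) = \left(- \frac{3279174674202}{558821}\right) \left(-2472705\right) = \frac{8108431612772656410}{558821}$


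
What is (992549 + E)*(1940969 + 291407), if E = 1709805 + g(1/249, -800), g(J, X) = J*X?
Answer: 1502133097162096/249 ≈ 6.0327e+12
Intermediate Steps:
E = 425740645/249 (E = 1709805 - 800/249 = 425740645/249 ≈ 1.7098e+6)
(992549 + E)*(1940969 + 291407) = (992549 + 425740645/249)*(1940969 + 291407) = (672885346/249)*2232376 = 1502133097162096/249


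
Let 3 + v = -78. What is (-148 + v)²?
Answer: 52441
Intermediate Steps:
v = -81 (v = -3 - 78 = -81)
(-148 + v)² = (-148 - 81)² = (-229)² = 52441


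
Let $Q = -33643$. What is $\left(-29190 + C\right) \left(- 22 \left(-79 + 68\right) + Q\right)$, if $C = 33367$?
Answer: $-139515977$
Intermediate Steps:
$\left(-29190 + C\right) \left(- 22 \left(-79 + 68\right) + Q\right) = \left(-29190 + 33367\right) \left(- 22 \left(-79 + 68\right) - 33643\right) = 4177 \left(\left(-22\right) \left(-11\right) - 33643\right) = 4177 \left(242 - 33643\right) = 4177 \left(-33401\right) = -139515977$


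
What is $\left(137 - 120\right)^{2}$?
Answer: $289$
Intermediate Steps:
$\left(137 - 120\right)^{2} = 17^{2} = 289$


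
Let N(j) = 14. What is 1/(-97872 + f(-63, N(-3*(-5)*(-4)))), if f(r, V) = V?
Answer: -1/97858 ≈ -1.0219e-5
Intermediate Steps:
1/(-97872 + f(-63, N(-3*(-5)*(-4)))) = 1/(-97872 + 14) = 1/(-97858) = -1/97858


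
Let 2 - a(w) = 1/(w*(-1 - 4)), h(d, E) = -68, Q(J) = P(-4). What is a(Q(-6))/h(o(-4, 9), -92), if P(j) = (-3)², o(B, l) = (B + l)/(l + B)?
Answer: -91/3060 ≈ -0.029739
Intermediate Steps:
o(B, l) = 1 (o(B, l) = (B + l)/(B + l) = 1)
P(j) = 9
Q(J) = 9
a(w) = 2 + 1/(5*w) (a(w) = 2 - 1/(w*(-1 - 4)) = 2 - 1/(w*(-5)) = 2 - 1/((-5*w)) = 2 - (-1)/(5*w) = 2 + 1/(5*w))
a(Q(-6))/h(o(-4, 9), -92) = (2 + (⅕)/9)/(-68) = (2 + (⅕)*(⅑))*(-1/68) = (2 + 1/45)*(-1/68) = (91/45)*(-1/68) = -91/3060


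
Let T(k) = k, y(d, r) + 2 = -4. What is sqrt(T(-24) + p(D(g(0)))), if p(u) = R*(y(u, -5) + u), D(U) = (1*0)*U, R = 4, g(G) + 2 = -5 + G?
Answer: 4*I*sqrt(3) ≈ 6.9282*I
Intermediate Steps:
g(G) = -7 + G (g(G) = -2 + (-5 + G) = -7 + G)
y(d, r) = -6 (y(d, r) = -2 - 4 = -6)
D(U) = 0 (D(U) = 0*U = 0)
p(u) = -24 + 4*u (p(u) = 4*(-6 + u) = -24 + 4*u)
sqrt(T(-24) + p(D(g(0)))) = sqrt(-24 + (-24 + 4*0)) = sqrt(-24 + (-24 + 0)) = sqrt(-24 - 24) = sqrt(-48) = 4*I*sqrt(3)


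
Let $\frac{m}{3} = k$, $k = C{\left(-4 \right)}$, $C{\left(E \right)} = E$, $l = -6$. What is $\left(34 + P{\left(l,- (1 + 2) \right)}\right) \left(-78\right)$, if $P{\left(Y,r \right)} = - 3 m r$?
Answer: $5772$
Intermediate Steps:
$k = -4$
$m = -12$ ($m = 3 \left(-4\right) = -12$)
$P{\left(Y,r \right)} = 36 r$ ($P{\left(Y,r \right)} = \left(-3\right) \left(-12\right) r = 36 r$)
$\left(34 + P{\left(l,- (1 + 2) \right)}\right) \left(-78\right) = \left(34 + 36 \left(- (1 + 2)\right)\right) \left(-78\right) = \left(34 + 36 \left(\left(-1\right) 3\right)\right) \left(-78\right) = \left(34 + 36 \left(-3\right)\right) \left(-78\right) = \left(34 - 108\right) \left(-78\right) = \left(-74\right) \left(-78\right) = 5772$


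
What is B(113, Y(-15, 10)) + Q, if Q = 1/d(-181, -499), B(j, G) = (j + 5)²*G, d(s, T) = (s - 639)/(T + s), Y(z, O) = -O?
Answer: -5708806/41 ≈ -1.3924e+5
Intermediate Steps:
d(s, T) = (-639 + s)/(T + s)
B(j, G) = G*(5 + j)² (B(j, G) = (5 + j)²*G = G*(5 + j)²)
Q = 34/41 (Q = 1/((-639 - 181)/(-499 - 181)) = 1/(-820/(-680)) = 1/(-1/680*(-820)) = 1/(41/34) = 34/41 ≈ 0.82927)
B(113, Y(-15, 10)) + Q = (-1*10)*(5 + 113)² + 34/41 = -10*118² + 34/41 = -10*13924 + 34/41 = -139240 + 34/41 = -5708806/41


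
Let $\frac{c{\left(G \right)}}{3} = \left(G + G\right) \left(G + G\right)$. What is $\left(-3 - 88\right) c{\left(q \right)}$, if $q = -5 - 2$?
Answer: $-53508$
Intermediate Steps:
$q = -7$ ($q = -5 - 2 = -7$)
$c{\left(G \right)} = 12 G^{2}$ ($c{\left(G \right)} = 3 \left(G + G\right) \left(G + G\right) = 3 \cdot 2 G 2 G = 3 \cdot 4 G^{2} = 12 G^{2}$)
$\left(-3 - 88\right) c{\left(q \right)} = \left(-3 - 88\right) 12 \left(-7\right)^{2} = - 91 \cdot 12 \cdot 49 = \left(-91\right) 588 = -53508$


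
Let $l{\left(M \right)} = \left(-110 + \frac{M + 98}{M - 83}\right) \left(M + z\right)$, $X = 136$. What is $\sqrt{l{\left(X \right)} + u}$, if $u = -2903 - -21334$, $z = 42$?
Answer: $\frac{i \sqrt{1019985}}{53} \approx 19.056 i$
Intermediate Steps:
$l{\left(M \right)} = \left(-110 + \frac{98 + M}{-83 + M}\right) \left(42 + M\right)$ ($l{\left(M \right)} = \left(-110 + \frac{M + 98}{M - 83}\right) \left(M + 42\right) = \left(-110 + \frac{98 + M}{-83 + M}\right) \left(42 + M\right)$)
$u = 18431$ ($u = -2903 + 21334 = 18431$)
$\sqrt{l{\left(X \right)} + u} = \sqrt{\frac{387576 - 109 \cdot 136^{2} + 4650 \cdot 136}{-83 + 136} + 18431} = \sqrt{\frac{387576 - 2016064 + 632400}{53} + 18431} = \sqrt{\frac{1}{53} \left(-996088\right) + 18431} = \sqrt{- \frac{996088}{53} + 18431} = \sqrt{- \frac{19245}{53}} = \frac{i \sqrt{1019985}}{53}$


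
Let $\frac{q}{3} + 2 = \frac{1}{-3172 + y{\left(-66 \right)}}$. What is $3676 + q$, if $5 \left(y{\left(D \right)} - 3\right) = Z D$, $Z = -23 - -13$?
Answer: $\frac{11145787}{3037} \approx 3670.0$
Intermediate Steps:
$Z = -10$ ($Z = -23 + 13 = -10$)
$y{\left(D \right)} = 3 - 2 D$ ($y{\left(D \right)} = 3 + \frac{\left(-10\right) D}{5} = 3 - 2 D$)
$q = - \frac{18225}{3037}$ ($q = -6 + \frac{3}{-3172 + \left(3 - -132\right)} = -6 + \frac{3}{-3172 + \left(3 + 132\right)} = -6 + \frac{3}{-3172 + 135} = -6 + \frac{3}{-3037} = -6 + 3 \left(- \frac{1}{3037}\right) = -6 - \frac{3}{3037} = - \frac{18225}{3037} \approx -6.001$)
$3676 + q = 3676 - \frac{18225}{3037} = \frac{11145787}{3037}$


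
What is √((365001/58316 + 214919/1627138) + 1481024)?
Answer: √833428250776876690352190217/23722044902 ≈ 1217.0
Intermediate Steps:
√((365001/58316 + 214919/1627138) + 1481024) = √(303220106771/47444089804 + 1481024) = √(70266138877986067/47444089804) = √833428250776876690352190217/23722044902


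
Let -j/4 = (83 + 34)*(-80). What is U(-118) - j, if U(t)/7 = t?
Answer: -38266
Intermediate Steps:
U(t) = 7*t
j = 37440 (j = -4*(83 + 34)*(-80) = -468*(-80) = -4*(-9360) = 37440)
U(-118) - j = 7*(-118) - 1*37440 = -826 - 37440 = -38266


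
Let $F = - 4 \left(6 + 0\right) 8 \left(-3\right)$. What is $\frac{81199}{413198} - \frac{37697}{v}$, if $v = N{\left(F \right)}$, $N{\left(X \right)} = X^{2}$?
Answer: $\frac{5681777209}{68544589824} \approx 0.082892$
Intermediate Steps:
$F = 576$ ($F = \left(-4\right) 6 \cdot 8 \left(-3\right) = \left(-24\right) 8 \left(-3\right) = \left(-192\right) \left(-3\right) = 576$)
$v = 331776$ ($v = 576^{2} = 331776$)
$\frac{81199}{413198} - \frac{37697}{v} = \frac{81199}{413198} - \frac{37697}{331776} = \frac{5681777209}{68544589824}$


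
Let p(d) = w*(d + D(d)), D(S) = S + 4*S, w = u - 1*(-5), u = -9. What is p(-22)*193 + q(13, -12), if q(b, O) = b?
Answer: 101917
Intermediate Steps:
w = -4 (w = -9 - 1*(-5) = -9 + 5 = -4)
D(S) = 5*S
p(d) = -24*d (p(d) = -4*(d + 5*d) = -24*d)
p(-22)*193 + q(13, -12) = -24*(-22)*193 + 13 = 528*193 + 13 = 101904 + 13 = 101917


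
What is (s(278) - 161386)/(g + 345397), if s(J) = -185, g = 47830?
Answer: -161571/393227 ≈ -0.41088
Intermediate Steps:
(s(278) - 161386)/(g + 345397) = (-185 - 161386)/(47830 + 345397) = -161571/393227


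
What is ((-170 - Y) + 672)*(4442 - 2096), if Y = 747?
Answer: -574770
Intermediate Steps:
((-170 - Y) + 672)*(4442 - 2096) = ((-170 - 1*747) + 672)*(4442 - 2096) = ((-170 - 747) + 672)*2346 = (-917 + 672)*2346 = -245*2346 = -574770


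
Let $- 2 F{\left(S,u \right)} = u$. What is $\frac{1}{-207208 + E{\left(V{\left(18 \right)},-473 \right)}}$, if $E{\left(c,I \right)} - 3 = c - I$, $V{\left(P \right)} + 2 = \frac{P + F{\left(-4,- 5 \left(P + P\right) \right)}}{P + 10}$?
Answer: $- \frac{7}{1447111} \approx -4.8372 \cdot 10^{-6}$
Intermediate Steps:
$F{\left(S,u \right)} = - \frac{u}{2}$
$V{\left(P \right)} = -2 + \frac{6 P}{10 + P}$ ($V{\left(P \right)} = -2 + \frac{P - \frac{\left(-5\right) \left(P + P\right)}{2}}{P + 10} = -2 + \frac{P - \frac{\left(-5\right) 2 P}{2}}{10 + P} = -2 + \frac{P - \frac{\left(-10\right) P}{2}}{10 + P} = -2 + \frac{P + 5 P}{10 + P} = -2 + \frac{6 P}{10 + P}$)
$E{\left(c,I \right)} = 3 + c - I$ ($E{\left(c,I \right)} = 3 - \left(I - c\right) = 3 + c - I$)
$\frac{1}{-207208 + E{\left(V{\left(18 \right)},-473 \right)}} = \frac{1}{-207208 + \left(3 + \frac{4 \left(-5 + 18\right)}{10 + 18} - -473\right)} = \frac{1}{-207208 + \left(3 + 4 \cdot \frac{1}{28} \cdot 13 + 473\right)} = \frac{1}{-207208 + \left(3 + \frac{13}{7} + 473\right)} = \frac{1}{-207208 + \frac{3345}{7}} = \frac{1}{- \frac{1447111}{7}} = - \frac{7}{1447111}$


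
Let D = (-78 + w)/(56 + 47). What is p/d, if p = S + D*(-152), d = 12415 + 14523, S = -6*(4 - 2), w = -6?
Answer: 5766/1387307 ≈ 0.0041563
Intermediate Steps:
S = -12 (S = -6*2 = -12)
D = -84/103 (D = (-78 - 6)/(56 + 47) = -84/103 ≈ -0.81553)
d = 26938
p = 11532/103 (p = -12 - 84/103*(-152) = -12 + 12768/103 = 11532/103 ≈ 111.96)
p/d = (11532/103)/26938 = (11532/103)*(1/26938) = 5766/1387307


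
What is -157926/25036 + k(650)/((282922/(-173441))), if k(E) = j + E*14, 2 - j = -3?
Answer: -4947629856969/885404399 ≈ -5588.0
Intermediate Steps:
j = 5 (j = 2 - 1*(-3) = 2 + 3 = 5)
k(E) = 5 + 14*E (k(E) = 5 + E*14 = 5 + 14*E)
-157926/25036 + k(650)/((282922/(-173441))) = -157926/25036 + (5 + 14*650)/((282922/(-173441))) = -157926*1/25036 + (5 + 9100)/((282922*(-1/173441))) = -78963/12518 + 9105/(-282922/173441) = -78963/12518 + 9105*(-173441/282922) = -78963/12518 - 1579180305/282922 = -4947629856969/885404399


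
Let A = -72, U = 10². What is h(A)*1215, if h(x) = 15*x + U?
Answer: -1190700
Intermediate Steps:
U = 100
h(x) = 100 + 15*x (h(x) = 15*x + 100 = 100 + 15*x)
h(A)*1215 = (100 + 15*(-72))*1215 = (100 - 1080)*1215 = -980*1215 = -1190700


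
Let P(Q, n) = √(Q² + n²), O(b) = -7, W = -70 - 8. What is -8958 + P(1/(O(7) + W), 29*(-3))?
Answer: -8958 + √54686026/85 ≈ -8871.0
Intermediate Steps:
W = -78
-8958 + P(1/(O(7) + W), 29*(-3)) = -8958 + √((1/(-7 - 78))² + (29*(-3))²) = -8958 + √((1/(-85))² + (-87)²) = -8958 + √((-1/85)² + 7569) = -8958 + √(1/7225 + 7569) = -8958 + √(54686026/7225) = -8958 + √54686026/85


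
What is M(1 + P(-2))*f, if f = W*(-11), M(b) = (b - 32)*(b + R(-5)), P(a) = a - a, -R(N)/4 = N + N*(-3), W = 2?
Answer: -26598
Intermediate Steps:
R(N) = 8*N (R(N) = -4*(N + N*(-3)) = -4*(N - 3*N) = -(-8)*N = 8*N)
P(a) = 0
M(b) = (-40 + b)*(-32 + b) (M(b) = (b - 32)*(b + 8*(-5)) = (-32 + b)*(b - 40) = (-32 + b)*(-40 + b) = (-40 + b)*(-32 + b))
f = -22 (f = 2*(-11) = -22)
M(1 + P(-2))*f = (1280 + (1 + 0)² - 72*(1 + 0))*(-22) = (1280 + 1² - 72*1)*(-22) = (1280 + 1 - 72)*(-22) = 1209*(-22) = -26598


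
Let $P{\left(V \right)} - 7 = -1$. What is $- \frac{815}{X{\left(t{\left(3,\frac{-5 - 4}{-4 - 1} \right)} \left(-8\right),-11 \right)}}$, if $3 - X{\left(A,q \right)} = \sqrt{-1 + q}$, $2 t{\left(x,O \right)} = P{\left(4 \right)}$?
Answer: $- \frac{815}{7} - \frac{1630 i \sqrt{3}}{21} \approx -116.43 - 134.44 i$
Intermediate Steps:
$P{\left(V \right)} = 6$ ($P{\left(V \right)} = 7 - 1 = 6$)
$t{\left(x,O \right)} = 3$ ($t{\left(x,O \right)} = \frac{1}{2} \cdot 6 = 3$)
$X{\left(A,q \right)} = 3 - \sqrt{-1 + q}$
$- \frac{815}{X{\left(t{\left(3,\frac{-5 - 4}{-4 - 1} \right)} \left(-8\right),-11 \right)}} = - \frac{815}{3 - \sqrt{-1 - 11}} = - \frac{815}{3 - \sqrt{-12}} = - \frac{815}{3 - 2 i \sqrt{3}}$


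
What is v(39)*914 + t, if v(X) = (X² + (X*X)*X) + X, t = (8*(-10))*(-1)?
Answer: 55643486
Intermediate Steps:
t = 80 (t = -80*(-1) = 80)
v(X) = X + X² + X³ (v(X) = (X² + X²*X) + X = (X² + X³) + X = X + X² + X³)
v(39)*914 + t = (39*(1 + 39 + 39²))*914 + 80 = (39*(1 + 39 + 1521))*914 + 80 = (39*1561)*914 + 80 = 60879*914 + 80 = 55643406 + 80 = 55643486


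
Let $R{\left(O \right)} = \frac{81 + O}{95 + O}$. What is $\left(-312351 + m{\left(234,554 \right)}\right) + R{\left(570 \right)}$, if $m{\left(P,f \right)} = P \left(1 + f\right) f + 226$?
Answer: $\frac{6805406318}{95} \approx 7.1636 \cdot 10^{7}$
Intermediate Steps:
$m{\left(P,f \right)} = 226 + P f \left(1 + f\right)$ ($m{\left(P,f \right)} = P f \left(1 + f\right) + 226 = 226 + P f \left(1 + f\right)$)
$R{\left(O \right)} = \frac{81 + O}{95 + O}$
$\left(-312351 + m{\left(234,554 \right)}\right) + R{\left(570 \right)} = \left(-312351 + \left(226 + 234 \cdot 554 + 234 \cdot 554^{2}\right)\right) + \frac{81 + 570}{95 + 570} = \left(-312351 + \left(226 + 129636 + 234 \cdot 306916\right)\right) + \frac{1}{665} \cdot 651 = \left(-312351 + \left(226 + 129636 + 71818344\right)\right) + \frac{1}{665} \cdot 651 = \left(-312351 + 71948206\right) + \frac{93}{95} = 71635855 + \frac{93}{95} = \frac{6805406318}{95}$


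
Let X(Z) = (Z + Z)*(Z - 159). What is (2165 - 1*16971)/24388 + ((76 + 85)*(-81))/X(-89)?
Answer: -242909993/269145968 ≈ -0.90252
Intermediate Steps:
X(Z) = 2*Z*(-159 + Z) (X(Z) = (2*Z)*(-159 + Z) = 2*Z*(-159 + Z))
(2165 - 1*16971)/24388 + ((76 + 85)*(-81))/X(-89) = (2165 - 1*16971)/24388 + ((76 + 85)*(-81))/((2*(-89)*(-159 - 89))) = (2165 - 16971)*(1/24388) + (161*(-81))/((2*(-89)*(-248))) = -14806*1/24388 - 13041/44144 = -7403/12194 - 13041*1/44144 = -7403/12194 - 13041/44144 = -242909993/269145968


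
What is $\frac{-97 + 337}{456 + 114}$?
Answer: $\frac{8}{19} \approx 0.42105$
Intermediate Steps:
$\frac{-97 + 337}{456 + 114} = \frac{240}{570} = 240 \cdot \frac{1}{570} = \frac{8}{19}$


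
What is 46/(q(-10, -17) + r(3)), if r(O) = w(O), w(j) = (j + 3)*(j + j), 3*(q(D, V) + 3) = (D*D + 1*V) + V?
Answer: 46/55 ≈ 0.83636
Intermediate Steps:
q(D, V) = -3 + D**2/3 + 2*V/3 (q(D, V) = -3 + ((D*D + 1*V) + V)/3 = -3 + ((D**2 + V) + V)/3 = -3 + ((V + D**2) + V)/3 = -3 + (D**2 + 2*V)/3 = -3 + (D**2/3 + 2*V/3) = -3 + D**2/3 + 2*V/3)
w(j) = 2*j*(3 + j) (w(j) = (3 + j)*(2*j) = 2*j*(3 + j))
r(O) = 2*O*(3 + O)
46/(q(-10, -17) + r(3)) = 46/((-3 + (1/3)*(-10)**2 + (2/3)*(-17)) + 2*3*(3 + 3)) = 46/((-3 + (1/3)*100 - 34/3) + 2*3*6) = 46/((-3 + 100/3 - 34/3) + 36) = 46/(19 + 36) = 46/55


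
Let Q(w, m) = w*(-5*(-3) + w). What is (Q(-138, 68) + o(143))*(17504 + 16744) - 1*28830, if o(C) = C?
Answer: 586194186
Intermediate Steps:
Q(w, m) = w*(15 + w)
(Q(-138, 68) + o(143))*(17504 + 16744) - 1*28830 = (-138*(15 - 138) + 143)*(17504 + 16744) - 1*28830 = (-138*(-123) + 143)*34248 - 28830 = (16974 + 143)*34248 - 28830 = 17117*34248 - 28830 = 586223016 - 28830 = 586194186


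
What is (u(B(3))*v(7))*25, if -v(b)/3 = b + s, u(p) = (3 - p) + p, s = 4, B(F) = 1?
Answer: -2475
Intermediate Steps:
u(p) = 3
v(b) = -12 - 3*b (v(b) = -3*(b + 4) = -3*(4 + b) = -12 - 3*b)
(u(B(3))*v(7))*25 = (3*(-12 - 3*7))*25 = (3*(-12 - 21))*25 = (3*(-33))*25 = -99*25 = -2475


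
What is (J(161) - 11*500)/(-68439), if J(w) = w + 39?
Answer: 5300/68439 ≈ 0.077441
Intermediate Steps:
J(w) = 39 + w
(J(161) - 11*500)/(-68439) = ((39 + 161) - 11*500)/(-68439) = (200 - 1*5500)*(-1/68439) = (200 - 5500)*(-1/68439) = -5300*(-1/68439) = 5300/68439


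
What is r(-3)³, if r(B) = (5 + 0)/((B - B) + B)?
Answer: -125/27 ≈ -4.6296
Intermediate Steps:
r(B) = 5/B (r(B) = 5/(0 + B) = 5/B)
r(-3)³ = (5/(-3))³ = (5*(-⅓))³ = (-5/3)³ = -125/27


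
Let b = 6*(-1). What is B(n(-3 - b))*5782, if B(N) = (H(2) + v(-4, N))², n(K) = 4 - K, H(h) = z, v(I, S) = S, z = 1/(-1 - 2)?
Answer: 23128/9 ≈ 2569.8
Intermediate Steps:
z = -⅓ (z = 1/(-3) = -⅓ ≈ -0.33333)
H(h) = -⅓
b = -6
B(N) = (-⅓ + N)²
B(n(-3 - b))*5782 = ((-1 + 3*(4 - (-3 - 1*(-6))))²/9)*5782 = ((-1 + 3*(4 - (-3 + 6)))²/9)*5782 = ((-1 + 3*(4 - 1*3))²/9)*5782 = ((-1 + 3*(4 - 3))²/9)*5782 = ((-1 + 3*1)²/9)*5782 = ((-1 + 3)²/9)*5782 = ((⅑)*2²)*5782 = ((⅑)*4)*5782 = (4/9)*5782 = 23128/9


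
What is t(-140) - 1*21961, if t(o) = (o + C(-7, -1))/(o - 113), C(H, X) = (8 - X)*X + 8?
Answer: -5555992/253 ≈ -21960.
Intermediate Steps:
C(H, X) = 8 + X*(8 - X) (C(H, X) = X*(8 - X) + 8 = 8 + X*(8 - X))
t(o) = (-1 + o)/(-113 + o) (t(o) = (o + (8 - 1*(-1)² + 8*(-1)))/(o - 113) = (o + (8 - 1*1 - 8))/(-113 + o) = (o + (8 - 1 - 8))/(-113 + o) = (o - 1)/(-113 + o) = (-1 + o)/(-113 + o))
t(-140) - 1*21961 = (-1 - 140)/(-113 - 140) - 1*21961 = -141/(-253) - 21961 = -1/253*(-141) - 21961 = 141/253 - 21961 = -5555992/253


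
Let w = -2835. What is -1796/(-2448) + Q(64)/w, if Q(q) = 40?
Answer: 27743/38556 ≈ 0.71955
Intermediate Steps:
-1796/(-2448) + Q(64)/w = -1796/(-2448) + 40/(-2835) = -1796*(-1/2448) + 40*(-1/2835) = 449/612 - 8/567 = 27743/38556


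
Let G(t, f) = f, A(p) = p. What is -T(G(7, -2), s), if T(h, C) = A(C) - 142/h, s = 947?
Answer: -1018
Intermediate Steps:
T(h, C) = C - 142/h
-T(G(7, -2), s) = -(947 - 142/(-2)) = -(947 - 142*(-½)) = -(947 + 71) = -1*1018 = -1018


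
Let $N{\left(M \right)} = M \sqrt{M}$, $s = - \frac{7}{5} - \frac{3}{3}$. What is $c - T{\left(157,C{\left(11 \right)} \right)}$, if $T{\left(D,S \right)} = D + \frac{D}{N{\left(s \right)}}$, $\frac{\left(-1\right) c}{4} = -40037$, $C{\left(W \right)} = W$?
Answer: $159991 - \frac{785 i \sqrt{15}}{72} \approx 1.5999 \cdot 10^{5} - 42.226 i$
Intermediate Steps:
$c = 160148$ ($c = \left(-4\right) \left(-40037\right) = 160148$)
$s = - \frac{12}{5}$ ($s = \left(-7\right) \frac{1}{5} - 1 = - \frac{7}{5} - 1 = - \frac{12}{5} \approx -2.4$)
$N{\left(M \right)} = M^{\frac{3}{2}}$
$T{\left(D,S \right)} = D + \frac{5 i D \sqrt{15}}{72}$ ($T{\left(D,S \right)} = D + \frac{D}{\left(- \frac{12}{5}\right)^{\frac{3}{2}}} = D + \frac{D}{\left(- \frac{24}{25}\right) i \sqrt{15}} = D + D \frac{5 i \sqrt{15}}{72} = D + \frac{5 i D \sqrt{15}}{72}$)
$c - T{\left(157,C{\left(11 \right)} \right)} = 160148 - \frac{1}{72} \cdot 157 \left(72 + 5 i \sqrt{15}\right) = 160148 - \left(157 + \frac{785 i \sqrt{15}}{72}\right) = 159991 - \frac{785 i \sqrt{15}}{72}$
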